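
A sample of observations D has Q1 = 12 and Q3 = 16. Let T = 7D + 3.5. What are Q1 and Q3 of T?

a = 7 > 0: Q1(T) = a·Q1(D)+b = 87.5, Q3(T) = a·Q3(D)+b = 115.5.

Q1(T) = 87.5, Q3(T) = 115.5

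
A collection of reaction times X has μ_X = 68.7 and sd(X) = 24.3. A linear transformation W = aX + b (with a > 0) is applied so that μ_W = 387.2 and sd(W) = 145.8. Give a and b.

a = 6, b = -25

sd(W) = a·sd(X) (a > 0), so a = 145.8/24.3 = 6.
μ_W = a·μ_X + b, so b = 387.2 − 6·68.7 = -25.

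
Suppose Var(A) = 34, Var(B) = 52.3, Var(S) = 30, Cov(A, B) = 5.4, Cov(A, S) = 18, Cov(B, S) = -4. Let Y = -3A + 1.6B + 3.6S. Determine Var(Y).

Var(Y) = 341.968

Var(Y) = a²·Var(A) + b²·Var(B) + c²·Var(S) + 2ab·Cov(A, B) + 2ac·Cov(A, S) + 2bc·Cov(B, S), with a = -3, b = 1.6, c = 3.6.
= 306 + 133.888 + 388.8 + (-51.84) + (-388.8) + (-46.08)
= 341.968.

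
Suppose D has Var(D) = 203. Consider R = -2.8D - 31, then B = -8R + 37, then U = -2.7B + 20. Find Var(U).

Var(U) = 742539.5712

Var(R) = (-2.8)²·203 = 1591.52.
Var(B) = (-8)²·1591.52 = 101857.28.
Var(U) = (-2.7)²·101857.28 = 742539.5712.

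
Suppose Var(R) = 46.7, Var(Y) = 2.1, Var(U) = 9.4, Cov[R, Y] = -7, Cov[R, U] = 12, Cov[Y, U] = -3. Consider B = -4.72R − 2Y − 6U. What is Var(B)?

Var(B) = 1862.72128

Var(B) = a²·Var(R) + b²·Var(Y) + c²·Var(U) + 2ab·Cov[R, Y] + 2ac·Cov[R, U] + 2bc·Cov[Y, U], with a = -4.72, b = -2, c = -6.
= 1040.40128 + 8.4 + 338.4 + (-132.16) + 679.68 + (-72)
= 1862.72128.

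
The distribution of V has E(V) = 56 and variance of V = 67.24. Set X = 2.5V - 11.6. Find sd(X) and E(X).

X = 2.5V - 11.6 is linear with a = 2.5, b = -11.6.
sd(V) = √67.24 = 8.2.
sd(X) = |a|·sd(V) = |2.5|·8.2 = 20.5.
E(X) = a·E(V) + b = 2.5·56 + (-11.6) = 128.4.

sd(X) = 20.5, E(X) = 128.4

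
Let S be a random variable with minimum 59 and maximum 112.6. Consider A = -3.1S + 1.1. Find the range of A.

Range(A) = 166.16

Range of S = 112.6 − 59 = 53.6.
Range(A) = |a|·Range(S) = |-3.1|·53.6 = 166.16.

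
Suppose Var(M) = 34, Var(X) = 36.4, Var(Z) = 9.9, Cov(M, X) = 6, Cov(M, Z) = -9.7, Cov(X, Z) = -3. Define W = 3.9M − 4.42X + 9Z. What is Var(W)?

Var(W) = a²·Var(M) + b²·Var(X) + c²·Var(Z) + 2ab·Cov(M, X) + 2ac·Cov(M, Z) + 2bc·Cov(X, Z), with a = 3.9, b = -4.42, c = 9.
= 517.14 + 711.12496 + 801.9 + (-206.856) + (-680.94) + 238.68
= 1381.04896.

Var(W) = 1381.04896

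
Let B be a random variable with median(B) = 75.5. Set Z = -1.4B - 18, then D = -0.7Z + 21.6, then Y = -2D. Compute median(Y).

median(Y) = -216.38

median(Z) = (-1.4)·75.5 + (-18) = -123.7.
median(D) = (-0.7)·(-123.7) + 21.6 = 108.19.
median(Y) = (-2)·108.19 = -216.38.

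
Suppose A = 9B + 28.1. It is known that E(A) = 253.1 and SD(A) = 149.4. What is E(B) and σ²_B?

E(B) = 25, σ²_B = 275.56

From A = 9B + 28.1: E(A) = a·E(B) + b, so E(B) = (E(A) − b)/a = (253.1 − 28.1)/9 = 25.
σ²_A = 149.4² = 22320.36.
σ²_A = a²·σ²_B, so σ²_B = 22320.36/9² = 275.56.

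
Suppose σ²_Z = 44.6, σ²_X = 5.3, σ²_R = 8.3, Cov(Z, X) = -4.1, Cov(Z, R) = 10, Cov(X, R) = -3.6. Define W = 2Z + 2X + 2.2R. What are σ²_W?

σ²_W = 263.292

σ²_W = a²·σ²_Z + b²·σ²_X + c²·σ²_R + 2ab·Cov(Z, X) + 2ac·Cov(Z, R) + 2bc·Cov(X, R), with a = 2, b = 2, c = 2.2.
= 178.4 + 21.2 + 40.172 + (-32.8) + 88 + (-31.68)
= 263.292.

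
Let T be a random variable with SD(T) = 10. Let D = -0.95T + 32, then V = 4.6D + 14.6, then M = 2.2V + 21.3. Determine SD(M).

SD(D) = |-0.95|·10 = 9.5.
SD(V) = |4.6|·9.5 = 43.7.
SD(M) = |2.2|·43.7 = 96.14.

SD(M) = 96.14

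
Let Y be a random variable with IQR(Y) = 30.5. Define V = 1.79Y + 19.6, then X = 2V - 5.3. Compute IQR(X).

IQR(X) = 109.19

IQR(V) = |1.79|·30.5 = 54.595.
IQR(X) = |2|·54.595 = 109.19.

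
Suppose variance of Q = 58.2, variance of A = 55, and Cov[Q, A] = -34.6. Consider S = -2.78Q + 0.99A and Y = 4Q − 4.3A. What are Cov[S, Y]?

Cov[S, Y] = -1431.9434

By bilinearity, Cov[S, Y] = ac·variance of Q + bd·variance of A + (ad+bc)·Cov[Q, A], with a=-2.78, b=0.99, c=4, d=-4.3.
ac·variance of Q = (-2.78)·4·58.2 = -647.184
bd·variance of A = 0.99·(-4.3)·55 = -234.135
(ad+bc)·Cov[Q, A] = (15.914)·(-34.6) = -550.6244
Cov[S, Y] = -647.184 + (-234.135) + (-550.6244) = -1431.9434.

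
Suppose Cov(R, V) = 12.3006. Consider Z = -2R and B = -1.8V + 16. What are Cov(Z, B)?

Cov(Z, B) = a·c·Cov(R, V) = (-2)·(-1.8)·12.3006 = 44.28216. Additive constants drop out.

Cov(Z, B) = 44.28216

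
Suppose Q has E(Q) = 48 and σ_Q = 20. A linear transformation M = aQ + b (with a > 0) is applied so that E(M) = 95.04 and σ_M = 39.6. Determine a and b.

a = 1.98, b = 0

σ_M = a·σ_Q (a > 0), so a = 39.6/20 = 1.98.
E(M) = a·E(Q) + b, so b = 95.04 − 1.98·48 = 0.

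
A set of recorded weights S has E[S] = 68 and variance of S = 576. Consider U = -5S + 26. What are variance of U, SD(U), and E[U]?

U = -5S + 26 is linear with a = -5, b = 26.
variance of U = a²·variance of S = (-5)²·576 = 14400 (the additive constant 26 does not affect variance).
SD(S) = √576 = 24.
SD(U) = |a|·SD(S) = |-5|·24 = 120.
E[U] = a·E[S] + b = (-5)·68 + 26 = -314.

variance of U = 14400, SD(U) = 120, E[U] = -314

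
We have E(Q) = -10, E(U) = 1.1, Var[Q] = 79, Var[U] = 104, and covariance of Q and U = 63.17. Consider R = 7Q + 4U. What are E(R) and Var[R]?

E(R) = -65.6, Var[R] = 9072.52

E(R) = 7·E(Q) + 4·E(U) = 7·(-10) + 4·1.1 = -65.6.
Var[R] = a²·Var[Q] + b²·Var[U] + 2ab·covariance of Q and U with a = 7, b = 4.
= 7²·79 + 4²·104 + 2·7·4·63.17
= 3871 + 1664 + 3537.52 = 9072.52.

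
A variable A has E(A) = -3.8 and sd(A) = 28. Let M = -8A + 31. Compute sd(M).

sd(M) = 224

M = -8A + 31 is linear with a = -8, b = 31.
sd(M) = |a|·sd(A) = |-8|·28 = 224.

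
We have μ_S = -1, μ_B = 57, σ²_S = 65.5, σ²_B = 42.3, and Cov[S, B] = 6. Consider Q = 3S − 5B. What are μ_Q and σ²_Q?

μ_Q = 3·μ_S + (-5)·μ_B = 3·(-1) + (-5)·57 = -288.
σ²_Q = a²·σ²_S + b²·σ²_B + 2ab·Cov[S, B] with a = 3, b = -5.
= 3²·65.5 + (-5)²·42.3 + 2·3·(-5)·6
= 589.5 + 1057.5 + (-180) = 1467.

μ_Q = -288, σ²_Q = 1467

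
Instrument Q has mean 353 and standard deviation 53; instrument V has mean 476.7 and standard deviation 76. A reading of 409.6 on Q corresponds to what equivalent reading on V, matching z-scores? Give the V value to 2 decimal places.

z = (409.6 − 353)/53 ≈ 1.0679.
V = 476.7 + z·76 = 476.7 + (409.6 − 353)·76/53 ≈ 557.86.

V = 557.86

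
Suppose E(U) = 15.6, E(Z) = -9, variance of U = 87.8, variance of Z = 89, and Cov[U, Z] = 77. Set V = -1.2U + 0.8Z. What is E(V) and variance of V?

E(V) = -25.92, variance of V = 35.552

E(V) = (-1.2)·E(U) + 0.8·E(Z) = (-1.2)·15.6 + 0.8·(-9) = -25.92.
variance of V = a²·variance of U + b²·variance of Z + 2ab·Cov[U, Z] with a = -1.2, b = 0.8.
= (-1.2)²·87.8 + 0.8²·89 + 2·(-1.2)·0.8·77
= 126.432 + 56.96 + (-147.84) = 35.552.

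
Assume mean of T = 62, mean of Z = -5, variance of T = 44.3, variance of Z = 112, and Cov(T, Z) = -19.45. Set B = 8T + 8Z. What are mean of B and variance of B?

mean of B = 8·mean of T + 8·mean of Z = 8·62 + 8·(-5) = 456.
variance of B = a²·variance of T + b²·variance of Z + 2ab·Cov(T, Z) with a = 8, b = 8.
= 8²·44.3 + 8²·112 + 2·8·8·(-19.45)
= 2835.2 + 7168 + (-2489.6) = 7513.6.

mean of B = 456, variance of B = 7513.6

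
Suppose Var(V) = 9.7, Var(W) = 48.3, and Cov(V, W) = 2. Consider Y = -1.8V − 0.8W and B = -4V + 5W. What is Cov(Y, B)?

Cov(Y, B) = -134.96

By bilinearity, Cov(Y, B) = ac·Var(V) + bd·Var(W) + (ad+bc)·Cov(V, W), with a=-1.8, b=-0.8, c=-4, d=5.
ac·Var(V) = (-1.8)·(-4)·9.7 = 69.84
bd·Var(W) = (-0.8)·5·48.3 = -193.2
(ad+bc)·Cov(V, W) = (-5.8)·2 = -11.6
Cov(Y, B) = 69.84 + (-193.2) + (-11.6) = -134.96.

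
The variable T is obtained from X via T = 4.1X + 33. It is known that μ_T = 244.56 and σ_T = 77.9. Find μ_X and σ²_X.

From T = 4.1X + 33: μ_T = a·μ_X + b, so μ_X = (μ_T − b)/a = (244.56 − 33)/4.1 = 51.6.
σ²_T = 77.9² = 6068.41.
σ²_T = a²·σ²_X, so σ²_X = 6068.41/4.1² = 361.

μ_X = 51.6, σ²_X = 361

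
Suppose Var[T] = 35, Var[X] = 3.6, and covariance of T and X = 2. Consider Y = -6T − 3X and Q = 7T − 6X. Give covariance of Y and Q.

covariance of Y and Q = -1375.2

By bilinearity, covariance of Y and Q = ac·Var[T] + bd·Var[X] + (ad+bc)·covariance of T and X, with a=-6, b=-3, c=7, d=-6.
ac·Var[T] = (-6)·7·35 = -1470
bd·Var[X] = (-3)·(-6)·3.6 = 64.8
(ad+bc)·covariance of T and X = (15)·2 = 30
covariance of Y and Q = -1470 + 64.8 + 30 = -1375.2.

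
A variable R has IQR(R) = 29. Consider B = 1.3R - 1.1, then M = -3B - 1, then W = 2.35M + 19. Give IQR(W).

IQR(B) = |1.3|·29 = 37.7.
IQR(M) = |-3|·37.7 = 113.1.
IQR(W) = |2.35|·113.1 = 265.785.

IQR(W) = 265.785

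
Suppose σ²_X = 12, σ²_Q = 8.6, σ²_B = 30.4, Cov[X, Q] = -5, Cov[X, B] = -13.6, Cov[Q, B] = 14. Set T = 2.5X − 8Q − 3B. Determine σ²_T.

σ²_T = a²·σ²_X + b²·σ²_Q + c²·σ²_B + 2ab·Cov[X, Q] + 2ac·Cov[X, B] + 2bc·Cov[Q, B], with a = 2.5, b = -8, c = -3.
= 75 + 550.4 + 273.6 + 200 + 204 + 672
= 1975.

σ²_T = 1975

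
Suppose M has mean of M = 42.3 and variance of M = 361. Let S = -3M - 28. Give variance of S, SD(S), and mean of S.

S = -3M - 28 is linear with a = -3, b = -28.
variance of S = a²·variance of M = (-3)²·361 = 3249 (the additive constant -28 does not affect variance).
SD(M) = √361 = 19.
SD(S) = |a|·SD(M) = |-3|·19 = 57.
mean of S = a·mean of M + b = (-3)·42.3 + (-28) = -154.9.

variance of S = 3249, SD(S) = 57, mean of S = -154.9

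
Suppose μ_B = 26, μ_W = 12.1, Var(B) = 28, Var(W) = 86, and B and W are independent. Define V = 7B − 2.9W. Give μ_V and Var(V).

μ_V = 7·μ_B + (-2.9)·μ_W = 7·26 + (-2.9)·12.1 = 146.91.
Var(V) = a²·Var(B) + b²·Var(W) + 2ab·Cov[B, W] with a = 7, b = -2.9.
Independence gives Cov[B, W] = 0.
= 7²·28 + (-2.9)²·86 + 2·7·(-2.9)·0
= 1372 + 723.26 + 0 = 2095.26.

μ_V = 146.91, Var(V) = 2095.26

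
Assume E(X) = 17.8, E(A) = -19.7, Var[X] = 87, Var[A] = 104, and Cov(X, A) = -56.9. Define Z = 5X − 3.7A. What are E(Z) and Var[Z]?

E(Z) = 161.89, Var[Z] = 5704.06

E(Z) = 5·E(X) + (-3.7)·E(A) = 5·17.8 + (-3.7)·(-19.7) = 161.89.
Var[Z] = a²·Var[X] + b²·Var[A] + 2ab·Cov(X, A) with a = 5, b = -3.7.
= 5²·87 + (-3.7)²·104 + 2·5·(-3.7)·(-56.9)
= 2175 + 1423.76 + 2105.3 = 5704.06.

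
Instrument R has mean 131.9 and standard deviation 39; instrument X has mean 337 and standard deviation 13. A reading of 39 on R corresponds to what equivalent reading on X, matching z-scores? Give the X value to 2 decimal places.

z = (39 − 131.9)/39 ≈ -2.3821.
X = 337 + z·13 = 337 + (39 − 131.9)·13/39 ≈ 306.03.

X = 306.03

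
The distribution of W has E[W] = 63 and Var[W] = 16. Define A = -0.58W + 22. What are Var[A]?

A = -0.58W + 22 is linear with a = -0.58, b = 22.
Var[A] = a²·Var[W] = (-0.58)²·16 = 5.3824 (the additive constant 22 does not affect variance).

Var[A] = 5.3824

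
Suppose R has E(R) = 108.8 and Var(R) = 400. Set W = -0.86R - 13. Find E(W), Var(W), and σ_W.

E(W) = -106.568, Var(W) = 295.84, σ_W = 17.2

W = -0.86R - 13 is linear with a = -0.86, b = -13.
E(W) = a·E(R) + b = (-0.86)·108.8 + (-13) = -106.568.
Var(W) = a²·Var(R) = (-0.86)²·400 = 295.84 (the additive constant -13 does not affect variance).
σ_R = √400 = 20.
σ_W = |a|·σ_R = |-0.86|·20 = 17.2.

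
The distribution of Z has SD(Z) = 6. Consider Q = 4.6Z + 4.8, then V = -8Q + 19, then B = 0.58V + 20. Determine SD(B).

SD(Q) = |4.6|·6 = 27.6.
SD(V) = |-8|·27.6 = 220.8.
SD(B) = |0.58|·220.8 = 128.064.

SD(B) = 128.064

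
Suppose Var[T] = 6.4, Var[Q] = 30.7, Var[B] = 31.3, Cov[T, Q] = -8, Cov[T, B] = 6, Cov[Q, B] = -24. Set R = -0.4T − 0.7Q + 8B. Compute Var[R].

Var[R] = 2245.187

Var[R] = a²·Var[T] + b²·Var[Q] + c²·Var[B] + 2ab·Cov[T, Q] + 2ac·Cov[T, B] + 2bc·Cov[Q, B], with a = -0.4, b = -0.7, c = 8.
= 1.024 + 15.043 + 2003.2 + (-4.48) + (-38.4) + 268.8
= 2245.187.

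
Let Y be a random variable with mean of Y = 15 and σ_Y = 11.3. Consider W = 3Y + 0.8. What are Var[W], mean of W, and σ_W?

Var[W] = 1149.21, mean of W = 45.8, σ_W = 33.9

W = 3Y + 0.8 is linear with a = 3, b = 0.8.
Var[Y] = 11.3² = 127.69.
Var[W] = a²·Var[Y] = 3²·127.69 = 1149.21 (the additive constant 0.8 does not affect variance).
mean of W = a·mean of Y + b = 3·15 + 0.8 = 45.8.
σ_W = |a|·σ_Y = |3|·11.3 = 33.9.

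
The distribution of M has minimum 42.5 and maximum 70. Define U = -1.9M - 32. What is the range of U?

Range(U) = 52.25

Range of M = 70 − 42.5 = 27.5.
Range(U) = |a|·Range(M) = |-1.9|·27.5 = 52.25.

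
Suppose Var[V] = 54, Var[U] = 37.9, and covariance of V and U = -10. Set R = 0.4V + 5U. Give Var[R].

Var[R] = 916.14

Var[R] = a²·Var[V] + b²·Var[U] + 2ab·covariance of V and U with a = 0.4, b = 5.
= 0.4²·54 + 5²·37.9 + 2·0.4·5·(-10)
= 8.64 + 947.5 + (-40) = 916.14.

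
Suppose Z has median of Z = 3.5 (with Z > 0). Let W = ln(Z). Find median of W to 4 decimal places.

ln(Z) is monotone on this domain, so median of W = ln(3.5) ≈ 1.2528.

median of W = 1.2528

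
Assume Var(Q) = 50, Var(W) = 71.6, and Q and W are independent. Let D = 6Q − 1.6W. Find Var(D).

Var(D) = 1983.296

Var(D) = a²·Var(Q) + b²·Var(W) + 2ab·Cov(Q, W) with a = 6, b = -1.6.
Independence gives Cov(Q, W) = 0.
= 6²·50 + (-1.6)²·71.6 + 2·6·(-1.6)·0
= 1800 + 183.296 + 0 = 1983.296.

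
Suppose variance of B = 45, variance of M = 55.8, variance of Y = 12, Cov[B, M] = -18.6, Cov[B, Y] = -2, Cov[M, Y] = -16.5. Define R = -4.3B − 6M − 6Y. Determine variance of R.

variance of R = 1021.89

variance of R = a²·variance of B + b²·variance of M + c²·variance of Y + 2ab·Cov[B, M] + 2ac·Cov[B, Y] + 2bc·Cov[M, Y], with a = -4.3, b = -6, c = -6.
= 832.05 + 2008.8 + 432 + (-959.76) + (-103.2) + (-1188)
= 1021.89.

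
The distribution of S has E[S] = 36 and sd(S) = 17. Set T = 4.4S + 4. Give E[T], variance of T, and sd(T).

T = 4.4S + 4 is linear with a = 4.4, b = 4.
E[T] = a·E[S] + b = 4.4·36 + 4 = 162.4.
variance of S = 17² = 289.
variance of T = a²·variance of S = 4.4²·289 = 5595.04 (the additive constant 4 does not affect variance).
sd(T) = |a|·sd(S) = |4.4|·17 = 74.8.

E[T] = 162.4, variance of T = 5595.04, sd(T) = 74.8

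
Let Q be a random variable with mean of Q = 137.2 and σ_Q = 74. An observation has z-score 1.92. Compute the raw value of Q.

Q = 279.28

Q = mean of Q + z·σ_Q = 137.2 + 1.92·74 = 279.28.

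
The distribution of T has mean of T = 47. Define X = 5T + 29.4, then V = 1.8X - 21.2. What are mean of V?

mean of V = 454.72

mean of X = 5·47 + 29.4 = 264.4.
mean of V = 1.8·264.4 + (-21.2) = 454.72.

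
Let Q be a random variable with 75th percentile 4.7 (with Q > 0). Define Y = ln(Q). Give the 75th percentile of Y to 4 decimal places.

75th percentile of Y = 1.5476

ln(Q) is increasing, so P_{75}(Y) = g(P_{75}(Q)) ≈ 1.5476.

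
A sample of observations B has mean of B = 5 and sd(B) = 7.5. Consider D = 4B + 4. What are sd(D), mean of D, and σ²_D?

sd(D) = 30, mean of D = 24, σ²_D = 900

D = 4B + 4 is linear with a = 4, b = 4.
sd(D) = |a|·sd(B) = |4|·7.5 = 30.
mean of D = a·mean of B + b = 4·5 + 4 = 24.
σ²_B = 7.5² = 56.25.
σ²_D = a²·σ²_B = 4²·56.25 = 900 (the additive constant 4 does not affect variance).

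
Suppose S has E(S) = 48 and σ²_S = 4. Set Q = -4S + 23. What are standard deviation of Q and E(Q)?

Q = -4S + 23 is linear with a = -4, b = 23.
standard deviation of S = √4 = 2.
standard deviation of Q = |a|·standard deviation of S = |-4|·2 = 8.
E(Q) = a·E(S) + b = (-4)·48 + 23 = -169.

standard deviation of Q = 8, E(Q) = -169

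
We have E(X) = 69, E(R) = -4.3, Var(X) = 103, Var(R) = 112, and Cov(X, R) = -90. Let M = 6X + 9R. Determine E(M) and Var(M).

E(M) = 375.3, Var(M) = 3060

E(M) = 6·E(X) + 9·E(R) = 6·69 + 9·(-4.3) = 375.3.
Var(M) = a²·Var(X) + b²·Var(R) + 2ab·Cov(X, R) with a = 6, b = 9.
= 6²·103 + 9²·112 + 2·6·9·(-90)
= 3708 + 9072 + (-9720) = 3060.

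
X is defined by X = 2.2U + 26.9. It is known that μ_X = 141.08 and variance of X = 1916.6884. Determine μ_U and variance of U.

μ_U = 51.9, variance of U = 396.01

From X = 2.2U + 26.9: μ_X = a·μ_U + b, so μ_U = (μ_X − b)/a = (141.08 − 26.9)/2.2 = 51.9.
variance of X = a²·variance of U, so variance of U = 1916.6884/2.2² = 396.01.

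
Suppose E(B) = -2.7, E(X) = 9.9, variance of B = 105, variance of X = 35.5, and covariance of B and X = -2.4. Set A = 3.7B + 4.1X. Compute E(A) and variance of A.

E(A) = 3.7·E(B) + 4.1·E(X) = 3.7·(-2.7) + 4.1·9.9 = 30.6.
variance of A = a²·variance of B + b²·variance of X + 2ab·covariance of B and X with a = 3.7, b = 4.1.
= 3.7²·105 + 4.1²·35.5 + 2·3.7·4.1·(-2.4)
= 1437.45 + 596.755 + (-72.816) = 1961.389.

E(A) = 30.6, variance of A = 1961.389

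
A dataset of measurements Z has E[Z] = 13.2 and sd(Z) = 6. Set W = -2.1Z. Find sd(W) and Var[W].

sd(W) = 12.6, Var[W] = 158.76

W = -2.1Z is linear with a = -2.1, b = 0.
sd(W) = |a|·sd(Z) = |-2.1|·6 = 12.6.
Var[Z] = 6² = 36.
Var[W] = a²·Var[Z] = (-2.1)²·36 = 158.76.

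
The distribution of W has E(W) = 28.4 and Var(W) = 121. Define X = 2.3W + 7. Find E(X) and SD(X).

X = 2.3W + 7 is linear with a = 2.3, b = 7.
E(X) = a·E(W) + b = 2.3·28.4 + 7 = 72.32.
SD(W) = √121 = 11.
SD(X) = |a|·SD(W) = |2.3|·11 = 25.3.

E(X) = 72.32, SD(X) = 25.3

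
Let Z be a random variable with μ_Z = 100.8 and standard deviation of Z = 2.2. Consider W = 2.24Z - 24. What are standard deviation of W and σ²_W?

standard deviation of W = 4.928, σ²_W = 24.285184

W = 2.24Z - 24 is linear with a = 2.24, b = -24.
standard deviation of W = |a|·standard deviation of Z = |2.24|·2.2 = 4.928.
σ²_Z = 2.2² = 4.84.
σ²_W = a²·σ²_Z = 2.24²·4.84 = 24.285184 (the additive constant -24 does not affect variance).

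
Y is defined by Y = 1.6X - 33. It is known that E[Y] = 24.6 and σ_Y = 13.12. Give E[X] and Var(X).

E[X] = 36, Var(X) = 67.24

From Y = 1.6X - 33: E[Y] = a·E[X] + b, so E[X] = (E[Y] − b)/a = (24.6 − (-33))/1.6 = 36.
Var(Y) = 13.12² = 172.1344.
Var(Y) = a²·Var(X), so Var(X) = 172.1344/1.6² = 67.24.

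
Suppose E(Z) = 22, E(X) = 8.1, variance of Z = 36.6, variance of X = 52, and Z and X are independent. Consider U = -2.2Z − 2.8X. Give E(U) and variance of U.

E(U) = -71.08, variance of U = 584.824

E(U) = (-2.2)·E(Z) + (-2.8)·E(X) = (-2.2)·22 + (-2.8)·8.1 = -71.08.
variance of U = a²·variance of Z + b²·variance of X + 2ab·Cov[Z, X] with a = -2.2, b = -2.8.
Independence gives Cov[Z, X] = 0.
= (-2.2)²·36.6 + (-2.8)²·52 + 2·(-2.2)·(-2.8)·0
= 177.144 + 407.68 + 0 = 584.824.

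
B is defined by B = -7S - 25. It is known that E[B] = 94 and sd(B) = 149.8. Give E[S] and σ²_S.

From B = -7S - 25: E[B] = a·E[S] + b, so E[S] = (E[B] − b)/a = (94 − (-25))/(-7) = -17.
σ²_B = 149.8² = 22440.04.
σ²_B = a²·σ²_S, so σ²_S = 22440.04/(-7)² = 457.96.

E[S] = -17, σ²_S = 457.96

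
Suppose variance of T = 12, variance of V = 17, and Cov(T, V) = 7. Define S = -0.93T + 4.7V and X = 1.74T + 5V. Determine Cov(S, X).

By bilinearity, Cov(S, X) = ac·variance of T + bd·variance of V + (ad+bc)·Cov(T, V), with a=-0.93, b=4.7, c=1.74, d=5.
ac·variance of T = (-0.93)·1.74·12 = -19.4184
bd·variance of V = 4.7·5·17 = 399.5
(ad+bc)·Cov(T, V) = (3.528)·7 = 24.696
Cov(S, X) = -19.4184 + 399.5 + 24.696 = 404.7776.

Cov(S, X) = 404.7776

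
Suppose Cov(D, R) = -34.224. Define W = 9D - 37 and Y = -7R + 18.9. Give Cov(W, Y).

Cov(W, Y) = 2156.112

Cov(W, Y) = a·c·Cov(D, R) = 9·(-7)·(-34.224) = 2156.112. Additive constants drop out.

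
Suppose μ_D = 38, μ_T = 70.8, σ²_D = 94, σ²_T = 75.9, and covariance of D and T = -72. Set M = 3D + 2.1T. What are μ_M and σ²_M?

μ_M = 262.68, σ²_M = 273.519

μ_M = 3·μ_D + 2.1·μ_T = 3·38 + 2.1·70.8 = 262.68.
σ²_M = a²·σ²_D + b²·σ²_T + 2ab·covariance of D and T with a = 3, b = 2.1.
= 3²·94 + 2.1²·75.9 + 2·3·2.1·(-72)
= 846 + 334.719 + (-907.2) = 273.519.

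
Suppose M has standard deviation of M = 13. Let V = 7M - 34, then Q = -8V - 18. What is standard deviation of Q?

standard deviation of V = |7|·13 = 91.
standard deviation of Q = |-8|·91 = 728.

standard deviation of Q = 728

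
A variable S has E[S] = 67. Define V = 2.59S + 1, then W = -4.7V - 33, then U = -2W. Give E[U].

E[V] = 2.59·67 + 1 = 174.53.
E[W] = (-4.7)·174.53 + (-33) = -853.291.
E[U] = (-2)·(-853.291) = 1706.582.

E[U] = 1706.582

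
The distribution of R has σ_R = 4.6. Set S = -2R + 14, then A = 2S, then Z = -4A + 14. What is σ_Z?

σ_S = |-2|·4.6 = 9.2.
σ_A = |2|·9.2 = 18.4.
σ_Z = |-4|·18.4 = 73.6.

σ_Z = 73.6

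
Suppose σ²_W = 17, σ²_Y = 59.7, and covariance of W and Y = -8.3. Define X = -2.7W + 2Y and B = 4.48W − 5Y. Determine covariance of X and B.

By bilinearity, covariance of X and B = ac·σ²_W + bd·σ²_Y + (ad+bc)·covariance of W and Y, with a=-2.7, b=2, c=4.48, d=-5.
ac·σ²_W = (-2.7)·4.48·17 = -205.632
bd·σ²_Y = 2·(-5)·59.7 = -597
(ad+bc)·covariance of W and Y = (22.46)·(-8.3) = -186.418
covariance of X and B = -205.632 + (-597) + (-186.418) = -989.05.

covariance of X and B = -989.05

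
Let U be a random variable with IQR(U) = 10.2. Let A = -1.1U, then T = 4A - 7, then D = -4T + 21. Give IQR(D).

IQR(D) = 179.52

IQR(A) = |-1.1|·10.2 = 11.22.
IQR(T) = |4|·11.22 = 44.88.
IQR(D) = |-4|·44.88 = 179.52.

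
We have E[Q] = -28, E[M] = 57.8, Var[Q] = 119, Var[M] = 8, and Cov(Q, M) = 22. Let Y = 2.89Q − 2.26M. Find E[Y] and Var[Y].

E[Y] = -211.548, Var[Y] = 747.3791

E[Y] = 2.89·E[Q] + (-2.26)·E[M] = 2.89·(-28) + (-2.26)·57.8 = -211.548.
Var[Y] = a²·Var[Q] + b²·Var[M] + 2ab·Cov(Q, M) with a = 2.89, b = -2.26.
= 2.89²·119 + (-2.26)²·8 + 2·2.89·(-2.26)·22
= 993.8999 + 40.8608 + (-287.3816) = 747.3791.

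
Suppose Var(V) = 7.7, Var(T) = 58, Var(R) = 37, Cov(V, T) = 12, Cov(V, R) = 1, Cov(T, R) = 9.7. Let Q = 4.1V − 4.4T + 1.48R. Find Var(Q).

Var(Q) = a²·Var(V) + b²·Var(T) + c²·Var(R) + 2ab·Cov(V, T) + 2ac·Cov(V, R) + 2bc·Cov(T, R), with a = 4.1, b = -4.4, c = 1.48.
= 129.437 + 1122.88 + 81.0448 + (-432.96) + 12.136 + (-126.3328)
= 786.205.

Var(Q) = 786.205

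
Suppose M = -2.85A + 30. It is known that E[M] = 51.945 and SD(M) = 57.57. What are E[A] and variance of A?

From M = -2.85A + 30: E[M] = a·E[A] + b, so E[A] = (E[M] − b)/a = (51.945 − 30)/(-2.85) = -7.7.
variance of M = 57.57² = 3314.3049.
variance of M = a²·variance of A, so variance of A = 3314.3049/(-2.85)² = 408.04.

E[A] = -7.7, variance of A = 408.04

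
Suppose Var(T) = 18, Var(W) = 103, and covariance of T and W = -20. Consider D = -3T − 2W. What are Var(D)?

Var(D) = a²·Var(T) + b²·Var(W) + 2ab·covariance of T and W with a = -3, b = -2.
= (-3)²·18 + (-2)²·103 + 2·(-3)·(-2)·(-20)
= 162 + 412 + (-240) = 334.

Var(D) = 334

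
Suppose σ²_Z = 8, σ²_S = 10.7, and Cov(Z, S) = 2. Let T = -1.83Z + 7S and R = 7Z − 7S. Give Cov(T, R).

By bilinearity, Cov(T, R) = ac·σ²_Z + bd·σ²_S + (ad+bc)·Cov(Z, S), with a=-1.83, b=7, c=7, d=-7.
ac·σ²_Z = (-1.83)·7·8 = -102.48
bd·σ²_S = 7·(-7)·10.7 = -524.3
(ad+bc)·Cov(Z, S) = (61.81)·2 = 123.62
Cov(T, R) = -102.48 + (-524.3) + 123.62 = -503.16.

Cov(T, R) = -503.16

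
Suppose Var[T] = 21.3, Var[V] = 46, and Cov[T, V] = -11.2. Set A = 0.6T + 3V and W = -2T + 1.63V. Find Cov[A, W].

By bilinearity, Cov[A, W] = ac·Var[T] + bd·Var[V] + (ad+bc)·Cov[T, V], with a=0.6, b=3, c=-2, d=1.63.
ac·Var[T] = 0.6·(-2)·21.3 = -25.56
bd·Var[V] = 3·1.63·46 = 224.94
(ad+bc)·Cov[T, V] = (-5.022)·(-11.2) = 56.2464
Cov[A, W] = -25.56 + 224.94 + 56.2464 = 255.6264.

Cov[A, W] = 255.6264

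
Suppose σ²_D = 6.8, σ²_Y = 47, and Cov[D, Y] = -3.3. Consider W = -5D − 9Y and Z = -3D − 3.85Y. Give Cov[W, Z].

Cov[W, Z] = 1577.925

By bilinearity, Cov[W, Z] = ac·σ²_D + bd·σ²_Y + (ad+bc)·Cov[D, Y], with a=-5, b=-9, c=-3, d=-3.85.
ac·σ²_D = (-5)·(-3)·6.8 = 102
bd·σ²_Y = (-9)·(-3.85)·47 = 1628.55
(ad+bc)·Cov[D, Y] = (46.25)·(-3.3) = -152.625
Cov[W, Z] = 102 + 1628.55 + (-152.625) = 1577.925.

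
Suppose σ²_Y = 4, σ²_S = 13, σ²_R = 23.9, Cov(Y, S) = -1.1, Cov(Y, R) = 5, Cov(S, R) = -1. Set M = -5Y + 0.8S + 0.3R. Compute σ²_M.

σ²_M = 103.791

σ²_M = a²·σ²_Y + b²·σ²_S + c²·σ²_R + 2ab·Cov(Y, S) + 2ac·Cov(Y, R) + 2bc·Cov(S, R), with a = -5, b = 0.8, c = 0.3.
= 100 + 8.32 + 2.151 + 8.8 + (-15) + (-0.48)
= 103.791.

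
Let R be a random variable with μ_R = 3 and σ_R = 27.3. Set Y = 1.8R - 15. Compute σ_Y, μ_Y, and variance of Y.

σ_Y = 49.14, μ_Y = -9.6, variance of Y = 2414.7396

Y = 1.8R - 15 is linear with a = 1.8, b = -15.
σ_Y = |a|·σ_R = |1.8|·27.3 = 49.14.
μ_Y = a·μ_R + b = 1.8·3 + (-15) = -9.6.
variance of R = 27.3² = 745.29.
variance of Y = a²·variance of R = 1.8²·745.29 = 2414.7396 (the additive constant -15 does not affect variance).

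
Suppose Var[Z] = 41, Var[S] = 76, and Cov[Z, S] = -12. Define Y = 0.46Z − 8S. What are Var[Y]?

Var[Y] = 4960.9956

Var[Y] = a²·Var[Z] + b²·Var[S] + 2ab·Cov[Z, S] with a = 0.46, b = -8.
= 0.46²·41 + (-8)²·76 + 2·0.46·(-8)·(-12)
= 8.6756 + 4864 + 88.32 = 4960.9956.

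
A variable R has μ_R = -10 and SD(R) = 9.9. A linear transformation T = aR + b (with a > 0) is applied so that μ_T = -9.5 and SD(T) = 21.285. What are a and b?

SD(T) = a·SD(R) (a > 0), so a = 21.285/9.9 = 2.15.
μ_T = a·μ_R + b, so b = -9.5 − 2.15·(-10) = 12.

a = 2.15, b = 12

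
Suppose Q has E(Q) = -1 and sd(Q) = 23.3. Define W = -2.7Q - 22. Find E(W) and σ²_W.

W = -2.7Q - 22 is linear with a = -2.7, b = -22.
E(W) = a·E(Q) + b = (-2.7)·(-1) + (-22) = -19.3.
σ²_Q = 23.3² = 542.89.
σ²_W = a²·σ²_Q = (-2.7)²·542.89 = 3957.6681 (the additive constant -22 does not affect variance).

E(W) = -19.3, σ²_W = 3957.6681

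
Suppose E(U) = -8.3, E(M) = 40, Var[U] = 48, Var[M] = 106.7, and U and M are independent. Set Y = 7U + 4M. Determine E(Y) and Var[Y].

E(Y) = 7·E(U) + 4·E(M) = 7·(-8.3) + 4·40 = 101.9.
Var[Y] = a²·Var[U] + b²·Var[M] + 2ab·Cov[U, M] with a = 7, b = 4.
Independence gives Cov[U, M] = 0.
= 7²·48 + 4²·106.7 + 2·7·4·0
= 2352 + 1707.2 + 0 = 4059.2.

E(Y) = 101.9, Var[Y] = 4059.2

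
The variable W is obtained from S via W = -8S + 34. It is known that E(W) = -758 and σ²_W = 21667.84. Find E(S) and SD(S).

From W = -8S + 34: E(W) = a·E(S) + b, so E(S) = (E(W) − b)/a = (-758 − 34)/(-8) = 99.
SD(W) = √21667.84 = 147.2.
SD(W) = |a|·SD(S), so SD(S) = 147.2/|-8| = 18.4.

E(S) = 99, SD(S) = 18.4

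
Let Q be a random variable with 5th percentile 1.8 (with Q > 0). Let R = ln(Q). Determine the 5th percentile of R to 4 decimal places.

5th percentile of R = 0.5878

ln(Q) is increasing, so P_{5}(R) = g(P_{5}(Q)) ≈ 0.5878.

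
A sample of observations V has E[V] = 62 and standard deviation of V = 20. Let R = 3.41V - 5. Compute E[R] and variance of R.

R = 3.41V - 5 is linear with a = 3.41, b = -5.
E[R] = a·E[V] + b = 3.41·62 + (-5) = 206.42.
variance of V = 20² = 400.
variance of R = a²·variance of V = 3.41²·400 = 4651.24 (the additive constant -5 does not affect variance).

E[R] = 206.42, variance of R = 4651.24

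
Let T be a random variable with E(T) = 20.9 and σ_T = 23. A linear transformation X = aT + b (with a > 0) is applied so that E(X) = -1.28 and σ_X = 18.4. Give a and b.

σ_X = a·σ_T (a > 0), so a = 18.4/23 = 0.8.
E(X) = a·E(T) + b, so b = -1.28 − 0.8·20.9 = -18.

a = 0.8, b = -18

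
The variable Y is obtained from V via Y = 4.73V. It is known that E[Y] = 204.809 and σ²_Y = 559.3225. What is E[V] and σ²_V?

E[V] = 43.3, σ²_V = 25

From Y = 4.73V: E[Y] = a·E[V] + b, so E[V] = (E[Y] − b)/a = (204.809 − 0)/4.73 = 43.3.
σ²_Y = a²·σ²_V, so σ²_V = 559.3225/4.73² = 25.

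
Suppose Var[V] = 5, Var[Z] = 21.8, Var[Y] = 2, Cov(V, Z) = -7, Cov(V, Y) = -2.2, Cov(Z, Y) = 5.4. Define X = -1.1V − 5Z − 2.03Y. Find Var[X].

Var[X] = 582.0866

Var[X] = a²·Var[V] + b²·Var[Z] + c²·Var[Y] + 2ab·Cov(V, Z) + 2ac·Cov(V, Y) + 2bc·Cov(Z, Y), with a = -1.1, b = -5, c = -2.03.
= 6.05 + 545 + 8.2418 + (-77) + (-9.8252) + 109.62
= 582.0866.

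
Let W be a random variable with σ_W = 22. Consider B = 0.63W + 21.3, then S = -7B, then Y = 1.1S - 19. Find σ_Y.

σ_B = |0.63|·22 = 13.86.
σ_S = |-7|·13.86 = 97.02.
σ_Y = |1.1|·97.02 = 106.722.

σ_Y = 106.722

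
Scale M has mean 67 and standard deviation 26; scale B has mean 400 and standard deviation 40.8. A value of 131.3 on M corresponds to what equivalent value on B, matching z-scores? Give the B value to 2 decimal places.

B = 500.90

z = (131.3 − 67)/26 ≈ 2.4731.
B = 400 + z·40.8 = 400 + (131.3 − 67)·40.8/26 ≈ 500.90.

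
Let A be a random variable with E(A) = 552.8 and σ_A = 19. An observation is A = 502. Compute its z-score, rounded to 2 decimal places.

z = (A − E(A)) / σ_A = (502 − 552.8) / 19 ≈ -2.67.

z = -2.67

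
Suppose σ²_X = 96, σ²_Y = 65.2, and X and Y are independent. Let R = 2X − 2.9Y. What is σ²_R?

σ²_R = a²·σ²_X + b²·σ²_Y + 2ab·Cov(X, Y) with a = 2, b = -2.9.
Independence gives Cov(X, Y) = 0.
= 2²·96 + (-2.9)²·65.2 + 2·2·(-2.9)·0
= 384 + 548.332 + 0 = 932.332.

σ²_R = 932.332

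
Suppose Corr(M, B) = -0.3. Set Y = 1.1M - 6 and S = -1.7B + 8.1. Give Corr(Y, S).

Linear rescalings preserve |correlation|; the slopes 1.1 and -1.7 have opposite signs, so the correlation flips sign: Corr(Y, S) = −Corr(M, B) = 0.3.

Corr(Y, S) = 0.3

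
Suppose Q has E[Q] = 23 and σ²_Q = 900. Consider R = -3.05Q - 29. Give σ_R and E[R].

R = -3.05Q - 29 is linear with a = -3.05, b = -29.
σ_Q = √900 = 30.
σ_R = |a|·σ_Q = |-3.05|·30 = 91.5.
E[R] = a·E[Q] + b = (-3.05)·23 + (-29) = -99.15.

σ_R = 91.5, E[R] = -99.15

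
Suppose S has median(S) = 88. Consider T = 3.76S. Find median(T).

median(T) = 330.88

A linear map preserves order up to sign, so median(T) = a·median(S) + b = 3.76·88 = 330.88.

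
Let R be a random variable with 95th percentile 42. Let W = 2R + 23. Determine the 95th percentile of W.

Since a = 2 > 0 the transformation is increasing, so the 95th percentile of W = a·(P_{95} of R) + b = 2·42 + 23 = 107.

95th percentile of W = 107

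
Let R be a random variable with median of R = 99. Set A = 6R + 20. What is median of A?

median of A = 614

A linear map preserves order up to sign, so median of A = a·median of R + b = 6·99 + 20 = 614.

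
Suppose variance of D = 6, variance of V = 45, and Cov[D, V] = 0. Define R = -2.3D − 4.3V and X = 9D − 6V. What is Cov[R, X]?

Cov[R, X] = 1036.8

By bilinearity, Cov[R, X] = ac·variance of D + bd·variance of V + (ad+bc)·Cov[D, V], with a=-2.3, b=-4.3, c=9, d=-6.
ac·variance of D = (-2.3)·9·6 = -124.2
bd·variance of V = (-4.3)·(-6)·45 = 1161
(ad+bc)·Cov[D, V] = (-24.9)·0 = 0
Cov[R, X] = -124.2 + 1161 + 0 = 1036.8.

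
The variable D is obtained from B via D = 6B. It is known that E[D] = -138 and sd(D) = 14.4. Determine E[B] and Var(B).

E[B] = -23, Var(B) = 5.76

From D = 6B: E[D] = a·E[B] + b, so E[B] = (E[D] − b)/a = (-138 − 0)/6 = -23.
Var(D) = 14.4² = 207.36.
Var(D) = a²·Var(B), so Var(B) = 207.36/6² = 5.76.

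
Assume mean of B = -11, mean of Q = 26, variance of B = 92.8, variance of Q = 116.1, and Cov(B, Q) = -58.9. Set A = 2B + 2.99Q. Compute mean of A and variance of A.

mean of A = 2·mean of B + 2.99·mean of Q = 2·(-11) + 2.99·26 = 55.74.
variance of A = a²·variance of B + b²·variance of Q + 2ab·Cov(B, Q) with a = 2, b = 2.99.
= 2²·92.8 + 2.99²·116.1 + 2·2·2.99·(-58.9)
= 371.2 + 1037.94561 + (-704.444) = 704.70161.

mean of A = 55.74, variance of A = 704.70161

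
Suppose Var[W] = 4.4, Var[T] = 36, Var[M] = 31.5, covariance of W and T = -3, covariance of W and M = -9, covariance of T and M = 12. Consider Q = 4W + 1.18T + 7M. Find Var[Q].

Var[Q] = 1329.9464

Var[Q] = a²·Var[W] + b²·Var[T] + c²·Var[M] + 2ab·covariance of W and T + 2ac·covariance of W and M + 2bc·covariance of T and M, with a = 4, b = 1.18, c = 7.
= 70.4 + 50.1264 + 1543.5 + (-28.32) + (-504) + 198.24
= 1329.9464.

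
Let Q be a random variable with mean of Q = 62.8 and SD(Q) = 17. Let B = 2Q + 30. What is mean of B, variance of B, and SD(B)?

B = 2Q + 30 is linear with a = 2, b = 30.
mean of B = a·mean of Q + b = 2·62.8 + 30 = 155.6.
variance of Q = 17² = 289.
variance of B = a²·variance of Q = 2²·289 = 1156 (the additive constant 30 does not affect variance).
SD(B) = |a|·SD(Q) = |2|·17 = 34.

mean of B = 155.6, variance of B = 1156, SD(B) = 34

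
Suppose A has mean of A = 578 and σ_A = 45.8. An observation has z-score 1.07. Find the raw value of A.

A = mean of A + z·σ_A = 578 + 1.07·45.8 = 627.006.

A = 627.006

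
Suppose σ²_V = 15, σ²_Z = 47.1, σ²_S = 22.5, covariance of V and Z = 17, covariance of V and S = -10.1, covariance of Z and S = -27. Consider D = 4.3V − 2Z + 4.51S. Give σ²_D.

σ²_D = 726.34365

σ²_D = a²·σ²_V + b²·σ²_Z + c²·σ²_S + 2ab·covariance of V and Z + 2ac·covariance of V and S + 2bc·covariance of Z and S, with a = 4.3, b = -2, c = 4.51.
= 277.35 + 188.4 + 457.65225 + (-292.4) + (-391.7386) + 487.08
= 726.34365.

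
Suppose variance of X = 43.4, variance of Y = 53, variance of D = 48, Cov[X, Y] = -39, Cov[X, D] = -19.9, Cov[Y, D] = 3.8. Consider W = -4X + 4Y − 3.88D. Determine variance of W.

variance of W = 2777.3632

variance of W = a²·variance of X + b²·variance of Y + c²·variance of D + 2ab·Cov[X, Y] + 2ac·Cov[X, D] + 2bc·Cov[Y, D], with a = -4, b = 4, c = -3.88.
= 694.4 + 848 + 722.6112 + 1248 + (-617.696) + (-117.952)
= 2777.3632.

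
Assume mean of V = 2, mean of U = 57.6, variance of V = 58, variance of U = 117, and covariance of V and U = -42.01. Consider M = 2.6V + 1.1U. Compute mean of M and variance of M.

mean of M = 2.6·mean of V + 1.1·mean of U = 2.6·2 + 1.1·57.6 = 68.56.
variance of M = a²·variance of V + b²·variance of U + 2ab·covariance of V and U with a = 2.6, b = 1.1.
= 2.6²·58 + 1.1²·117 + 2·2.6·1.1·(-42.01)
= 392.08 + 141.57 + (-240.2972) = 293.3528.

mean of M = 68.56, variance of M = 293.3528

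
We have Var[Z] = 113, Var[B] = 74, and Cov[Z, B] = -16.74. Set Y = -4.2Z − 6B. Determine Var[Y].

Var[Y] = a²·Var[Z] + b²·Var[B] + 2ab·Cov[Z, B] with a = -4.2, b = -6.
= (-4.2)²·113 + (-6)²·74 + 2·(-4.2)·(-6)·(-16.74)
= 1993.32 + 2664 + (-843.696) = 3813.624.

Var[Y] = 3813.624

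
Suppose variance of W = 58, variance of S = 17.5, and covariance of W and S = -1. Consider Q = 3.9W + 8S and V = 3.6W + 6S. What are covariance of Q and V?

covariance of Q and V = 1602.12

By bilinearity, covariance of Q and V = ac·variance of W + bd·variance of S + (ad+bc)·covariance of W and S, with a=3.9, b=8, c=3.6, d=6.
ac·variance of W = 3.9·3.6·58 = 814.32
bd·variance of S = 8·6·17.5 = 840
(ad+bc)·covariance of W and S = (52.2)·(-1) = -52.2
covariance of Q and V = 814.32 + 840 + (-52.2) = 1602.12.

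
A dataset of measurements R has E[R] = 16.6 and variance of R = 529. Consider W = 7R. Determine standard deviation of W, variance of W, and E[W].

standard deviation of W = 161, variance of W = 25921, E[W] = 116.2

W = 7R is linear with a = 7, b = 0.
standard deviation of R = √529 = 23.
standard deviation of W = |a|·standard deviation of R = |7|·23 = 161.
variance of W = a²·variance of R = 7²·529 = 25921.
E[W] = a·E[R] + b = 7·16.6 = 116.2.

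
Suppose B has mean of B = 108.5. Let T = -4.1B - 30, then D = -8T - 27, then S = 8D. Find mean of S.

mean of T = (-4.1)·108.5 + (-30) = -474.85.
mean of D = (-8)·(-474.85) + (-27) = 3771.8.
mean of S = 8·3771.8 = 30174.4.

mean of S = 30174.4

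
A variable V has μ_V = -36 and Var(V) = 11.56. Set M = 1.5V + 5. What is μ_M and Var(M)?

M = 1.5V + 5 is linear with a = 1.5, b = 5.
μ_M = a·μ_V + b = 1.5·(-36) + 5 = -49.
Var(M) = a²·Var(V) = 1.5²·11.56 = 26.01 (the additive constant 5 does not affect variance).

μ_M = -49, Var(M) = 26.01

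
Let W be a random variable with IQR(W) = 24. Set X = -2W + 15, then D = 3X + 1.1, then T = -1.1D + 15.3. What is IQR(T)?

IQR(T) = 158.4

IQR(X) = |-2|·24 = 48.
IQR(D) = |3|·48 = 144.
IQR(T) = |-1.1|·144 = 158.4.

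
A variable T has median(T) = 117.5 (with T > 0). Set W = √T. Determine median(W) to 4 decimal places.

√T is monotone on this domain, so median(W) = √(117.5) ≈ 10.8397.

median(W) = 10.8397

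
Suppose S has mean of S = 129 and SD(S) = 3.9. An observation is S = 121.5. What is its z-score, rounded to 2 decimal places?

z = -1.92

z = (S − mean of S) / SD(S) = (121.5 − 129) / 3.9 ≈ -1.92.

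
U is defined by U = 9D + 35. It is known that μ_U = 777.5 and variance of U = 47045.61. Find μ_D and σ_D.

μ_D = 82.5, σ_D = 24.1

From U = 9D + 35: μ_U = a·μ_D + b, so μ_D = (μ_U − b)/a = (777.5 − 35)/9 = 82.5.
σ_U = √47045.61 = 216.9.
σ_U = |a|·σ_D, so σ_D = 216.9/|9| = 24.1.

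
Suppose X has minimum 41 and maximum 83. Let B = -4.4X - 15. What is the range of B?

Range of X = 83 − 41 = 42.
Range(B) = |a|·Range(X) = |-4.4|·42 = 184.8.

Range(B) = 184.8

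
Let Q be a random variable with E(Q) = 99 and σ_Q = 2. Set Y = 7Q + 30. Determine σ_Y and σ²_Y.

σ_Y = 14, σ²_Y = 196

Y = 7Q + 30 is linear with a = 7, b = 30.
σ_Y = |a|·σ_Q = |7|·2 = 14.
σ²_Q = 2² = 4.
σ²_Y = a²·σ²_Q = 7²·4 = 196 (the additive constant 30 does not affect variance).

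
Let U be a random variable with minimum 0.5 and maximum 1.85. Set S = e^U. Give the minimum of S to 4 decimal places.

e^U is increasing on this domain, so min(S) comes from min(U) = 0.5: min(S) = exp(0.5) ≈ 1.6487.

min(S) = 1.6487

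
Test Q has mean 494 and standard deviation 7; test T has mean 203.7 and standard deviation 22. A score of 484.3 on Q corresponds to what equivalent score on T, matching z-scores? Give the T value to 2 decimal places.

z = (484.3 − 494)/7 ≈ -1.3857.
T = 203.7 + z·22 = 203.7 + (484.3 − 494)·22/7 ≈ 173.21.

T = 173.21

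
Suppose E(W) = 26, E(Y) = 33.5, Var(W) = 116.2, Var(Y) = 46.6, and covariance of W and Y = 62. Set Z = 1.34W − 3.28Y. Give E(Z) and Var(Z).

E(Z) = 1.34·E(W) + (-3.28)·E(Y) = 1.34·26 + (-3.28)·33.5 = -75.04.
Var(Z) = a²·Var(W) + b²·Var(Y) + 2ab·covariance of W and Y with a = 1.34, b = -3.28.
= 1.34²·116.2 + (-3.28)²·46.6 + 2·1.34·(-3.28)·62
= 208.64872 + 501.34144 + (-545.0048) = 164.98536.

E(Z) = -75.04, Var(Z) = 164.98536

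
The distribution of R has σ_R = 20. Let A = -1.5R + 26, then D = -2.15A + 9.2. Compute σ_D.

σ_D = 64.5

σ_A = |-1.5|·20 = 30.
σ_D = |-2.15|·30 = 64.5.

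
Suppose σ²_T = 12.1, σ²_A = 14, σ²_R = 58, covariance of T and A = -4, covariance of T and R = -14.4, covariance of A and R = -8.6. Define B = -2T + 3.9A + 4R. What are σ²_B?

σ²_B = a²·σ²_T + b²·σ²_A + c²·σ²_R + 2ab·covariance of T and A + 2ac·covariance of T and R + 2bc·covariance of A and R, with a = -2, b = 3.9, c = 4.
= 48.4 + 212.94 + 928 + 62.4 + 230.4 + (-268.32)
= 1213.82.

σ²_B = 1213.82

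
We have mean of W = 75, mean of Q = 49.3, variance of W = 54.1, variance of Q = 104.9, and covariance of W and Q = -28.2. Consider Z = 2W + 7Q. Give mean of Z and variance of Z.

mean of Z = 495.1, variance of Z = 4566.9

mean of Z = 2·mean of W + 7·mean of Q = 2·75 + 7·49.3 = 495.1.
variance of Z = a²·variance of W + b²·variance of Q + 2ab·covariance of W and Q with a = 2, b = 7.
= 2²·54.1 + 7²·104.9 + 2·2·7·(-28.2)
= 216.4 + 5140.1 + (-789.6) = 4566.9.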